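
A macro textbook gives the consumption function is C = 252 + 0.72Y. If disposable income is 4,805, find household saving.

S = 1093.4

C = 252 + 0.72(4805) = 252 + 3459.6 = 3711.6
S = Y − C = 4805 − 3711.6 = 1093.4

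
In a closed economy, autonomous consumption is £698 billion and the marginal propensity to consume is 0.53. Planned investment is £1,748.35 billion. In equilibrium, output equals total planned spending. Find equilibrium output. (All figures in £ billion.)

Y = 5205

Y = C + I = 698 + 0.53Y + 1748.35
Y − 0.53Y = 2446.35
0.47Y = 2446.35, so Y = 2446.35/0.47 = 5205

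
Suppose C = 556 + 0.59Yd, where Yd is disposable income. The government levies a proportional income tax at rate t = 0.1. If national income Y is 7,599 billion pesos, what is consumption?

Yd = (1 − 0.1)(7599) = 0.9(7599) = 6839.1
C = 556 + 0.59(6839.1) = 556 + 4035.069 = 4591.069

C = 4591.069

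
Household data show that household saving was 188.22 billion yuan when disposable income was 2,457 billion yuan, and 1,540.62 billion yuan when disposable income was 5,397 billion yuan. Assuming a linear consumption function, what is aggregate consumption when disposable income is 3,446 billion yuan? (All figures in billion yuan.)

MPS = ΔS/ΔY = (1540.62 − 188.22)/(5397 − 2457) = 1352.4/2940 = 0.46
MPC = 1 − MPS = 0.54
Autonomous saving = 188.22 − 0.46(2457) = -942, so a = 942
C = 942 + 0.54(3446) = 942 + 1860.84 = 2802.84

C = 2802.84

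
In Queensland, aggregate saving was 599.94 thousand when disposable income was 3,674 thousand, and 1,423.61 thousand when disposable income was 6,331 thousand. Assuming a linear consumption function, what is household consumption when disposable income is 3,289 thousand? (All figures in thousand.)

MPS = ΔS/ΔY = (1423.61 − 599.94)/(6331 − 3674) = 823.67/2657 = 0.31
MPC = 1 − MPS = 0.69
Autonomous saving = 599.94 − 0.31(3674) = -539, so a = 539
C = 539 + 0.69(3289) = 539 + 2269.41 = 2808.41

C = 2808.41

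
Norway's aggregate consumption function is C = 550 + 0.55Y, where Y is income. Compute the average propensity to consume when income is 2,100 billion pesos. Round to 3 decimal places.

APC = 0.812

C = 550 + 0.55(2100) = 1705
APC = C/Y = 1705/2100 = 0.812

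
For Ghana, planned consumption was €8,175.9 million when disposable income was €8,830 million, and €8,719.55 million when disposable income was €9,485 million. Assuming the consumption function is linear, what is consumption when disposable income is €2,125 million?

C = 2610.75

MPC = (8719.55 − 8175.9)/(9485 − 8830) = 543.65/655 = 0.83
a = 8175.9 − 0.83(8830) = 8175.9 − 7328.9 = 847
C = 847 + 0.83(2125) = 847 + 1763.75 = 2610.75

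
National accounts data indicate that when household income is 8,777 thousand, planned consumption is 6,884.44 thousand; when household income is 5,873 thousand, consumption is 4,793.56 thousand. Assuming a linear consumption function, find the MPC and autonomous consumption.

MPC = 0.72; a = 565

MPC = ΔC/ΔY = (6884.44 − 4793.56)/(8777 − 5873) = 2090.88/2904 = 0.72
a = C − MPC·Y = 4793.56 − 0.72(5873) = 4793.56 − 4228.56 = 565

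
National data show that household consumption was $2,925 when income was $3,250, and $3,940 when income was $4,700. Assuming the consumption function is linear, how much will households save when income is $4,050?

S = 565

MPC = (3940 − 2925)/(4700 − 3250) = 1015/1450 = 0.7
a = 2925 − 0.7(3250) = 2925 − 2275 = 650
C = 650 + 0.7(4050) = 3485
S = 4050 − 3485 = 565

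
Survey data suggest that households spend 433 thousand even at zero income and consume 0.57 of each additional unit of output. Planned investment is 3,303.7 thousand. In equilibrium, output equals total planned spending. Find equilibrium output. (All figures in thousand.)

Y = 8690

Y = C + I = 433 + 0.57Y + 3303.7
Y − 0.57Y = 3736.7
0.43Y = 3736.7, so Y = 3736.7/0.43 = 8690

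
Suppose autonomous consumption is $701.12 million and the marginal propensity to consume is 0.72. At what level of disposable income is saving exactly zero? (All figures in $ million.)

Y = 2504

At break-even, C = Y: 701.12 + 0.72Y = Y
0.28Y = 701.12, so Y = 701.12/0.28 = 2504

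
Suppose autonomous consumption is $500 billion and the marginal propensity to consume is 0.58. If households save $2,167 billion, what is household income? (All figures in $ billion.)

S = Y − C = -500 + 0.42Y
-500 + 0.42Y = 2167, so 0.42Y = 2667 and Y = 6350

Y = 6350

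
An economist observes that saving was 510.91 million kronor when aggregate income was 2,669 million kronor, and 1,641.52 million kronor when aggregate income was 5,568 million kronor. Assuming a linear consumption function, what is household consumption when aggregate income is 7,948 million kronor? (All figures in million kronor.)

C = 5378.28

MPS = ΔS/ΔY = (1641.52 − 510.91)/(5568 − 2669) = 1130.61/2899 = 0.39
MPC = 1 − MPS = 0.61
Autonomous saving = 510.91 − 0.39(2669) = -530, so a = 530
C = 530 + 0.61(7948) = 530 + 4848.28 = 5378.28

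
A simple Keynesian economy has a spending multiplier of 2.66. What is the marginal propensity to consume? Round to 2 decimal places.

MPC = 0.62

k = 1/(1 − MPC), so 1 − MPC = 1/k = 1/2.66 = 0.3759
MPC = 1 − 0.3759 = 0.62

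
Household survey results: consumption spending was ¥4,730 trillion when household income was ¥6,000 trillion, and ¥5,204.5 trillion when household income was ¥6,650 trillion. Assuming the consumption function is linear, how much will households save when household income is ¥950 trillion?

S = -93.5

MPC = (5204.5 − 4730)/(6650 − 6000) = 474.5/650 = 0.73
a = 4730 − 0.73(6000) = 4730 − 4380 = 350
C = 350 + 0.73(950) = 1043.5
S = 950 − 1043.5 = -93.5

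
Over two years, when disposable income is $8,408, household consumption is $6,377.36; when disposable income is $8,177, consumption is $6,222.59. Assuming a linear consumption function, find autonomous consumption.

a = 744

MPC = ΔC/ΔY = (6377.36 − 6222.59)/(8408 − 8177) = 154.77/231 = 0.67
a = C − MPC·Y = 6222.59 − 0.67(8177) = 6222.59 − 5478.59 = 744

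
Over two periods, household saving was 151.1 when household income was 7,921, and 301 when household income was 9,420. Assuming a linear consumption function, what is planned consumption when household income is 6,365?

MPS = ΔS/ΔY = (301 − 151.1)/(9420 − 7921) = 149.9/1499 = 0.1
MPC = 1 − MPS = 0.9
Autonomous saving = 151.1 − 0.1(7921) = -641, so a = 641
C = 641 + 0.9(6365) = 641 + 5728.5 = 6369.5

C = 6369.5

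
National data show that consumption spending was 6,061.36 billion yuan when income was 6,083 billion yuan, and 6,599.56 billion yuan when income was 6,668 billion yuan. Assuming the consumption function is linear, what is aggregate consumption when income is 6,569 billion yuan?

C = 6508.48

MPC = (6599.56 − 6061.36)/(6668 − 6083) = 538.2/585 = 0.92
a = 6061.36 − 0.92(6083) = 6061.36 − 5596.36 = 465
C = 465 + 0.92(6569) = 465 + 6043.48 = 6508.48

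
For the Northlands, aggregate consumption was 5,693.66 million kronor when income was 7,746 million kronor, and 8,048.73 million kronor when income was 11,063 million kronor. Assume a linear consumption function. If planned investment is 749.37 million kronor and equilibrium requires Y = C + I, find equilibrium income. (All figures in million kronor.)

MPC = (8048.73 − 5693.66)/(11063 − 7746) = 2355.07/3317 = 0.71
a = 5693.66 − 0.71(7746) = 194
Equilibrium: Y = 194 + 0.71Y + 749.37
0.29Y = 943.37, so Y = 943.37/0.29 = 3253

Y = 3253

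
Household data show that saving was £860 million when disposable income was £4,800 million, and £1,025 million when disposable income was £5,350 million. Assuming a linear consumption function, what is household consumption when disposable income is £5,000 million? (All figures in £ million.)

C = 4080

MPS = ΔS/ΔY = (1025 − 860)/(5350 − 4800) = 165/550 = 0.3
MPC = 1 − MPS = 0.7
Autonomous saving = 860 − 0.3(4800) = -580, so a = 580
C = 580 + 0.7(5000) = 580 + 3500 = 4080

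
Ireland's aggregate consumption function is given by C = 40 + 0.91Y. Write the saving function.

S = Y − C = Y − (40 + 0.91Y) = -40 + (1 − 0.91)Y

S = -40 + 0.09Y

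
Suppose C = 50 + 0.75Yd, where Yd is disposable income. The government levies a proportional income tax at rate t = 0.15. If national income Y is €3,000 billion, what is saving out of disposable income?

Yd = (1 − 0.15)(3000) = 0.85(3000) = 2550
C = 50 + 0.75(2550) = 50 + 1912.5 = 1962.5
S = Yd − C = 2550 − 1962.5 = 587.5

S = 587.5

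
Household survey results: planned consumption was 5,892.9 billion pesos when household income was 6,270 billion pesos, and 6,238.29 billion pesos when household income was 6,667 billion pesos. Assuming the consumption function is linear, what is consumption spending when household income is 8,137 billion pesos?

C = 7517.19

MPC = (6238.29 − 5892.9)/(6667 − 6270) = 345.39/397 = 0.87
a = 5892.9 − 0.87(6270) = 5892.9 − 5454.9 = 438
C = 438 + 0.87(8137) = 438 + 7079.19 = 7517.19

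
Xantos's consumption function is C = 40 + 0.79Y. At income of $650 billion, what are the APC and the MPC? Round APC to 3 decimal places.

APC = 0.852; MPC = 0.79

MPC = 0.79 (the slope of the consumption function)
C = 40 + 0.79(650) = 553.5, so APC = 553.5/650 = 0.852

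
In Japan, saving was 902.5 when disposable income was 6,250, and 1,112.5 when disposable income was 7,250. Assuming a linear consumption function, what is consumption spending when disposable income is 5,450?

MPS = ΔS/ΔY = (1112.5 − 902.5)/(7250 − 6250) = 210/1000 = 0.21
MPC = 1 − MPS = 0.79
Autonomous saving = 902.5 − 0.21(6250) = -410, so a = 410
C = 410 + 0.79(5450) = 410 + 4305.5 = 4715.5

C = 4715.5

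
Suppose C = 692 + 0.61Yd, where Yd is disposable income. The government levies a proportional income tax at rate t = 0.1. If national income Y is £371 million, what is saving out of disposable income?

S = -561.779

Yd = (1 − 0.1)(371) = 0.9(371) = 333.9
C = 692 + 0.61(333.9) = 692 + 203.679 = 895.679
S = Yd − C = 333.9 − 895.679 = -561.779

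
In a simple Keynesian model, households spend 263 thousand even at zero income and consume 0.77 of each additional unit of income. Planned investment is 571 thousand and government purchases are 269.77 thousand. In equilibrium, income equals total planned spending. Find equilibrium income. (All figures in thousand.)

Y = 4799

Y = C + I + G = 263 + 0.77Y + 571 + 269.77
Y − 0.77Y = 1103.77
0.23Y = 1103.77, so Y = 1103.77/0.23 = 4799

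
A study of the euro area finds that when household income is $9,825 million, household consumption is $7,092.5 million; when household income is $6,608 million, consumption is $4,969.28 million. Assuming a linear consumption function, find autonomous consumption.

a = 608

MPC = ΔC/ΔY = (7092.5 − 4969.28)/(9825 − 6608) = 2123.22/3217 = 0.66
a = C − MPC·Y = 4969.28 − 0.66(6608) = 4969.28 − 4361.28 = 608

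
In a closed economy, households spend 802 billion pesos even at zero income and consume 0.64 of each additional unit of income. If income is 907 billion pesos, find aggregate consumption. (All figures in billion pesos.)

C = 1382.48

C = 802 + 0.64(907) = 802 + 580.48 = 1382.48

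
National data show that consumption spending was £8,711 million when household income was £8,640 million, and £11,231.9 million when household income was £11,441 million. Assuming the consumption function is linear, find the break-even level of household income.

Y = 9350

MPC = (11231.9 − 8711)/(11441 − 8640) = 2520.9/2801 = 0.9
a = 8711 − 0.9(8640) = 8711 − 7776 = 935
Break-even: Y = a/(1−MPC) = 935/0.1 = 9350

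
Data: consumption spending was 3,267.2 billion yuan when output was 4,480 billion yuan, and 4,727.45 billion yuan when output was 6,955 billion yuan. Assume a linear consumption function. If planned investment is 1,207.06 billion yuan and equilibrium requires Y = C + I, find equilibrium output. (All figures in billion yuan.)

Y = 4466

MPC = (4727.45 − 3267.2)/(6955 − 4480) = 1460.25/2475 = 0.59
a = 3267.2 − 0.59(4480) = 624
Equilibrium: Y = 624 + 0.59Y + 1207.06
0.41Y = 1831.06, so Y = 1831.06/0.41 = 4466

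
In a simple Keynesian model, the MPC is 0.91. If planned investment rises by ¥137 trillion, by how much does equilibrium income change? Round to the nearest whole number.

ΔY ≈ 1522

The multiplier is 1/(1 − MPC) = 1/0.09.
ΔY = 137/0.09 = 1522.22 ≈ 1522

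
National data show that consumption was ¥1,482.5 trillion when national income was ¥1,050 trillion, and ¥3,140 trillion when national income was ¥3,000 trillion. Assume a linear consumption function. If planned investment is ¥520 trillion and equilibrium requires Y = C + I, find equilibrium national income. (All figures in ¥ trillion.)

Y = 7400

MPC = (3140 − 1482.5)/(3000 − 1050) = 1657.5/1950 = 0.85
a = 1482.5 − 0.85(1050) = 590
Equilibrium: Y = 590 + 0.85Y + 520
0.15Y = 1110, so Y = 1110/0.15 = 7400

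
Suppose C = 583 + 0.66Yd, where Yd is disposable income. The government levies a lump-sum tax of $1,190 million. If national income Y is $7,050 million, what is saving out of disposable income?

S = 1409.4

Yd = Y − T = 7050 − 1190 = 5860
C = 583 + 0.66(5860) = 583 + 3867.6 = 4450.6
S = Yd − C = 5860 − 4450.6 = 1409.4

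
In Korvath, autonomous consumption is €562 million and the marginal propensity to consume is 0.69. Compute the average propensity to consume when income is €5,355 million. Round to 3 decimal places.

C = 562 + 0.69(5355) = 4256.95
APC = C/Y = 4256.95/5355 = 0.795

APC = 0.795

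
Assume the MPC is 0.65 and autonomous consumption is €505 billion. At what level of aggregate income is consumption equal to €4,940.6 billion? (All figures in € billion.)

Y = 6824

505 + 0.65Y = 4940.6
0.65Y = 4435.6, so Y = 4435.6/0.65 = 6824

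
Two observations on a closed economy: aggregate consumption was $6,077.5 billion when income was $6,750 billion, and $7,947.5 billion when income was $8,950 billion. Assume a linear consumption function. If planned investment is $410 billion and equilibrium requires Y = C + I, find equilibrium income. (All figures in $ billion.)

MPC = (7947.5 − 6077.5)/(8950 − 6750) = 1870/2200 = 0.85
a = 6077.5 − 0.85(6750) = 340
Equilibrium: Y = 340 + 0.85Y + 410
0.15Y = 750, so Y = 750/0.15 = 5000

Y = 5000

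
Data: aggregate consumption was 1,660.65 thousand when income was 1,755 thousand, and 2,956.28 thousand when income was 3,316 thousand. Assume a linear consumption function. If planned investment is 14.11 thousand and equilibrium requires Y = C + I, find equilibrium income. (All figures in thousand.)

Y = 1283

MPC = (2956.28 − 1660.65)/(3316 − 1755) = 1295.63/1561 = 0.83
a = 1660.65 − 0.83(1755) = 204
Equilibrium: Y = 204 + 0.83Y + 14.11
0.17Y = 218.11, so Y = 218.11/0.17 = 1283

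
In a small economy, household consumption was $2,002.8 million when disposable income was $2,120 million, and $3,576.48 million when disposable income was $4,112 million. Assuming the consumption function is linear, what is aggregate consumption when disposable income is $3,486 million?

C = 3081.94

MPC = (3576.48 − 2002.8)/(4112 − 2120) = 1573.68/1992 = 0.79
a = 2002.8 − 0.79(2120) = 2002.8 − 1674.8 = 328
C = 328 + 0.79(3486) = 328 + 2753.94 = 3081.94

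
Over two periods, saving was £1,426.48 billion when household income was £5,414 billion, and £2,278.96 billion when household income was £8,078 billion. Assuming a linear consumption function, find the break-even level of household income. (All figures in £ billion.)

Y = 956.25

MPS = ΔS/ΔY = (2278.96 − 1426.48)/(8078 − 5414) = 852.48/2664 = 0.32
MPC = 1 − MPS = 0.68
From S(5414) = 1426.48: −a + 0.32(5414) = 1426.48, so a = 1732.48 − 1426.48 = 306
Break-even (S = 0): Y = a/MPS = 306/0.32 = 956.25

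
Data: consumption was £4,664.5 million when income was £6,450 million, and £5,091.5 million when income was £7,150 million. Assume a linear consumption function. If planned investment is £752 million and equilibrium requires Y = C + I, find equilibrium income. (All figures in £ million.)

MPC = (5091.5 − 4664.5)/(7150 − 6450) = 427/700 = 0.61
a = 4664.5 − 0.61(6450) = 730
Equilibrium: Y = 730 + 0.61Y + 752
0.39Y = 1482, so Y = 1482/0.39 = 3800

Y = 3800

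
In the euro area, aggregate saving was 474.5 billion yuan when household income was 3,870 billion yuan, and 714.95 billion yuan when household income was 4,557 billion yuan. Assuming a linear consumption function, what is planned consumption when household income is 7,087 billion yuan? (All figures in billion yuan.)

C = 5486.55

MPS = ΔS/ΔY = (714.95 − 474.5)/(4557 − 3870) = 240.45/687 = 0.35
MPC = 1 − MPS = 0.65
Autonomous saving = 474.5 − 0.35(3870) = -880, so a = 880
C = 880 + 0.65(7087) = 880 + 4606.55 = 5486.55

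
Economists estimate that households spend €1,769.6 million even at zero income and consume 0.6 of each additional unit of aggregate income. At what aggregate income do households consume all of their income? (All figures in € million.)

Y = 4424

At break-even, C = Y: 1769.6 + 0.6Y = Y
0.4Y = 1769.6, so Y = 1769.6/0.4 = 4424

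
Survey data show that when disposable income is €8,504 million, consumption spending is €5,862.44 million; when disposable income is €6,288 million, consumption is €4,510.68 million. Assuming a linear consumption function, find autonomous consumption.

MPC = ΔC/ΔY = (5862.44 − 4510.68)/(8504 − 6288) = 1351.76/2216 = 0.61
a = C − MPC·Y = 4510.68 − 0.61(6288) = 4510.68 − 3835.68 = 675

a = 675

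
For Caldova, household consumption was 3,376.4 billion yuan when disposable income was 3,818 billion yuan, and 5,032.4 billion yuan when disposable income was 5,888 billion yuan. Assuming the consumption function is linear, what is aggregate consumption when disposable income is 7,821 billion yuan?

C = 6578.8

MPC = (5032.4 − 3376.4)/(5888 − 3818) = 1656/2070 = 0.8
a = 3376.4 − 0.8(3818) = 3376.4 − 3054.4 = 322
C = 322 + 0.8(7821) = 322 + 6256.8 = 6578.8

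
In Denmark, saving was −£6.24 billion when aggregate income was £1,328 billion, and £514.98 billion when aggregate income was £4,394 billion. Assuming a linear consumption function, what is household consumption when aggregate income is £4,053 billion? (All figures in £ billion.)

C = 3595.99

MPS = ΔS/ΔY = (514.98 − (-6.24))/(4394 − 1328) = 521.22/3066 = 0.17
MPC = 1 − MPS = 0.83
Autonomous saving = -6.24 − 0.17(1328) = -232, so a = 232
C = 232 + 0.83(4053) = 232 + 3363.99 = 3595.99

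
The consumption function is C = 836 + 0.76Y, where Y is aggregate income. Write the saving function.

S = -836 + 0.24Y

S = Y − C = Y − (836 + 0.76Y) = -836 + (1 − 0.76)Y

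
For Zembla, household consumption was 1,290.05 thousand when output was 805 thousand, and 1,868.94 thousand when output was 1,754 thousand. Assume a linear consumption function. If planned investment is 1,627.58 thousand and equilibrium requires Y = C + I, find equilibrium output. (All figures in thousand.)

MPC = (1868.94 − 1290.05)/(1754 − 805) = 578.89/949 = 0.61
a = 1290.05 − 0.61(805) = 799
Equilibrium: Y = 799 + 0.61Y + 1627.58
0.39Y = 2426.58, so Y = 2426.58/0.39 = 6222

Y = 6222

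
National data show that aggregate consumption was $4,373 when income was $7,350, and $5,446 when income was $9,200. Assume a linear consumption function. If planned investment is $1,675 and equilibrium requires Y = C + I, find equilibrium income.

MPC = (5446 − 4373)/(9200 − 7350) = 1073/1850 = 0.58
a = 4373 − 0.58(7350) = 110
Equilibrium: Y = 110 + 0.58Y + 1675
0.42Y = 1785, so Y = 1785/0.42 = 4250

Y = 4250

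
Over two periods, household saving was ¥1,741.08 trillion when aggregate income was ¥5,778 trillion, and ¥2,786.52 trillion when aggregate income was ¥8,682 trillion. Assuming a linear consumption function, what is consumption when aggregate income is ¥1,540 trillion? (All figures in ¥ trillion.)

C = 1324.6

MPS = ΔS/ΔY = (2786.52 − 1741.08)/(8682 − 5778) = 1045.44/2904 = 0.36
MPC = 1 − MPS = 0.64
Autonomous saving = 1741.08 − 0.36(5778) = -339, so a = 339
C = 339 + 0.64(1540) = 339 + 985.6 = 1324.6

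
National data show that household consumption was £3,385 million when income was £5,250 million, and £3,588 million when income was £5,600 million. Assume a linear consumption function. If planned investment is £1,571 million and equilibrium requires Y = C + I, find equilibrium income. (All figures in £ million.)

MPC = (3588 − 3385)/(5600 − 5250) = 203/350 = 0.58
a = 3385 − 0.58(5250) = 340
Equilibrium: Y = 340 + 0.58Y + 1571
0.42Y = 1911, so Y = 1911/0.42 = 4550

Y = 4550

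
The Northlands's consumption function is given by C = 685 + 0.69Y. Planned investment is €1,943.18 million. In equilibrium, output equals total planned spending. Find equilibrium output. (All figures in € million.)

Y = C + I = 685 + 0.69Y + 1943.18
Y − 0.69Y = 2628.18
0.31Y = 2628.18, so Y = 2628.18/0.31 = 8478

Y = 8478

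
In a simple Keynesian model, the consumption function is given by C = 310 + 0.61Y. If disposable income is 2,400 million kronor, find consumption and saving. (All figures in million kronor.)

C = 310 + 0.61(2400) = 310 + 1464 = 1774
S = Y − C = 2400 − 1774 = 626

C = 1774; S = 626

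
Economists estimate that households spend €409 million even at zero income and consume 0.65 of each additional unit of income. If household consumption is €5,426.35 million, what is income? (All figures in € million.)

409 + 0.65Y = 5426.35
0.65Y = 5017.35, so Y = 5017.35/0.65 = 7719

Y = 7719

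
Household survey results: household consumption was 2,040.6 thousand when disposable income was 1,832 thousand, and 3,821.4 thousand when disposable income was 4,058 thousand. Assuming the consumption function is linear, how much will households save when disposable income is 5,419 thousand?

S = 508.8

MPC = (3821.4 − 2040.6)/(4058 − 1832) = 1780.8/2226 = 0.8
a = 2040.6 − 0.8(1832) = 2040.6 − 1465.6 = 575
C = 575 + 0.8(5419) = 4910.2
S = 5419 − 4910.2 = 508.8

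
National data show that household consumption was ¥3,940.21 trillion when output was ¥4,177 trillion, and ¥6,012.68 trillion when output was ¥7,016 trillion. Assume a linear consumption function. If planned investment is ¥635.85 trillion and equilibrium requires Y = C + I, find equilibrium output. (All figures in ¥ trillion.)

MPC = (6012.68 − 3940.21)/(7016 − 4177) = 2072.47/2839 = 0.73
a = 3940.21 − 0.73(4177) = 891
Equilibrium: Y = 891 + 0.73Y + 635.85
0.27Y = 1526.85, so Y = 1526.85/0.27 = 5655

Y = 5655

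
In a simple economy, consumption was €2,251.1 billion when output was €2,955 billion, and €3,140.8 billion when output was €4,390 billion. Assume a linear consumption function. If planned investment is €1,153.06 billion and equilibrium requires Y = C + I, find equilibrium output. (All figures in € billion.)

MPC = (3140.8 − 2251.1)/(4390 − 2955) = 889.7/1435 = 0.62
a = 2251.1 − 0.62(2955) = 419
Equilibrium: Y = 419 + 0.62Y + 1153.06
0.38Y = 1572.06, so Y = 1572.06/0.38 = 4137

Y = 4137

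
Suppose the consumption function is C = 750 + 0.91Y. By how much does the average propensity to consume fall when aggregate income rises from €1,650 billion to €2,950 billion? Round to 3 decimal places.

ΔAPC = 0.200

At Y = 1650: C = 750 + 0.91(1650) = 2251.5, APC = 2251.5/1650 = 1.3645
At Y = 2950: C = 3434.5, APC = 3434.5/2950 = 1.1642
Fall in APC = 1.3645 − 1.1642 = 0.2003 ≈ 0.200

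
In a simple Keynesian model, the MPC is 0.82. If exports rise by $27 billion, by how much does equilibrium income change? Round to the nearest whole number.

The multiplier is 1/(1 − MPC) = 1/0.18.
ΔY = 27/0.18 = 150.00 ≈ 150

ΔY ≈ 150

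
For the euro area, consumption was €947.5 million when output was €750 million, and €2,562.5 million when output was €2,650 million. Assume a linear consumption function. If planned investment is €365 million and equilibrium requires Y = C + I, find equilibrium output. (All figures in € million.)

Y = 4500

MPC = (2562.5 − 947.5)/(2650 − 750) = 1615/1900 = 0.85
a = 947.5 − 0.85(750) = 310
Equilibrium: Y = 310 + 0.85Y + 365
0.15Y = 675, so Y = 675/0.15 = 4500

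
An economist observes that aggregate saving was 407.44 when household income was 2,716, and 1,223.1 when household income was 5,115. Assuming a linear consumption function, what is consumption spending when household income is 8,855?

C = 6360.3

MPS = ΔS/ΔY = (1223.1 − 407.44)/(5115 − 2716) = 815.66/2399 = 0.34
MPC = 1 − MPS = 0.66
Autonomous saving = 407.44 − 0.34(2716) = -516, so a = 516
C = 516 + 0.66(8855) = 516 + 5844.3 = 6360.3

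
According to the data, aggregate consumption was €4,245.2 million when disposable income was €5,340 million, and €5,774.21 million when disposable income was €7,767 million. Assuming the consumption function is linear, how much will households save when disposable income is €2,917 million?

S = 198.29

MPC = (5774.21 − 4245.2)/(7767 − 5340) = 1529.01/2427 = 0.63
a = 4245.2 − 0.63(5340) = 4245.2 − 3364.2 = 881
C = 881 + 0.63(2917) = 2718.71
S = 2917 − 2718.71 = 198.29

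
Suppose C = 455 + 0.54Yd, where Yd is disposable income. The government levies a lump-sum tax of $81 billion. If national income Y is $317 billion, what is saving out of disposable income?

S = -346.44

Yd = Y − T = 317 − 81 = 236
C = 455 + 0.54(236) = 455 + 127.44 = 582.44
S = Yd − C = 236 − 582.44 = -346.44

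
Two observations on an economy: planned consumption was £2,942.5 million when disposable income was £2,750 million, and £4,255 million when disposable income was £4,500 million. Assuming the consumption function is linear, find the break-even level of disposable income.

MPC = (4255 − 2942.5)/(4500 − 2750) = 1312.5/1750 = 0.75
a = 2942.5 − 0.75(2750) = 2942.5 − 2062.5 = 880
Break-even: Y = a/(1−MPC) = 880/0.25 = 3520

Y = 3520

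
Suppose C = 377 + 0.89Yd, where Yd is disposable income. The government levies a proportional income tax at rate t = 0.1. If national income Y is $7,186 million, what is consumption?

Yd = (1 − 0.1)(7186) = 0.9(7186) = 6467.4
C = 377 + 0.89(6467.4) = 377 + 5755.986 = 6132.986

C = 6132.986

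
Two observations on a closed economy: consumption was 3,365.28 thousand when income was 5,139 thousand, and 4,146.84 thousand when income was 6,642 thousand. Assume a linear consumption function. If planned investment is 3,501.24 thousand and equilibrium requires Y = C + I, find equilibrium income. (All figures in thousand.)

MPC = (4146.84 − 3365.28)/(6642 − 5139) = 781.56/1503 = 0.52
a = 3365.28 − 0.52(5139) = 693
Equilibrium: Y = 693 + 0.52Y + 3501.24
0.48Y = 4194.24, so Y = 4194.24/0.48 = 8738

Y = 8738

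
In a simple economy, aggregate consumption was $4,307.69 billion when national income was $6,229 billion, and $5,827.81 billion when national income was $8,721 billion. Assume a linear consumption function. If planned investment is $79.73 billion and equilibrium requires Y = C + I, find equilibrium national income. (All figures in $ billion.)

Y = 1507

MPC = (5827.81 − 4307.69)/(8721 − 6229) = 1520.12/2492 = 0.61
a = 4307.69 − 0.61(6229) = 508
Equilibrium: Y = 508 + 0.61Y + 79.73
0.39Y = 587.73, so Y = 587.73/0.39 = 1507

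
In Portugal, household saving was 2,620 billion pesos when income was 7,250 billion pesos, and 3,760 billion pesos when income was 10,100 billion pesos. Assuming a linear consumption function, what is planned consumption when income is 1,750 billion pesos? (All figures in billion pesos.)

MPS = ΔS/ΔY = (3760 − 2620)/(10100 − 7250) = 1140/2850 = 0.4
MPC = 1 − MPS = 0.6
Autonomous saving = 2620 − 0.4(7250) = -280, so a = 280
C = 280 + 0.6(1750) = 280 + 1050 = 1330

C = 1330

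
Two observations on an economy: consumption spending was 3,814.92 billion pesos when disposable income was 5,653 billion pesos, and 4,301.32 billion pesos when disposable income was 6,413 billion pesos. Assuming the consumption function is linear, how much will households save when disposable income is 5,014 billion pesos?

S = 1608.04

MPC = (4301.32 − 3814.92)/(6413 − 5653) = 486.4/760 = 0.64
a = 3814.92 − 0.64(5653) = 3814.92 − 3617.92 = 197
C = 197 + 0.64(5014) = 3405.96
S = 5014 − 3405.96 = 1608.04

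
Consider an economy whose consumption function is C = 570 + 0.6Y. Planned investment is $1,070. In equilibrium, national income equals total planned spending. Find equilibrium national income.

Y = C + I = 570 + 0.6Y + 1070
Y − 0.6Y = 1640
0.4Y = 1640, so Y = 1640/0.4 = 4100

Y = 4100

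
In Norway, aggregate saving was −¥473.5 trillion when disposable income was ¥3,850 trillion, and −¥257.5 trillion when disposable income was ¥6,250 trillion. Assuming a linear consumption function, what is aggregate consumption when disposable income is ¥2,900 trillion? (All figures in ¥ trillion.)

C = 3459

MPS = ΔS/ΔY = (-257.5 − (-473.5))/(6250 − 3850) = 216/2400 = 0.09
MPC = 1 − MPS = 0.91
Autonomous saving = -473.5 − 0.09(3850) = -820, so a = 820
C = 820 + 0.91(2900) = 820 + 2639 = 3459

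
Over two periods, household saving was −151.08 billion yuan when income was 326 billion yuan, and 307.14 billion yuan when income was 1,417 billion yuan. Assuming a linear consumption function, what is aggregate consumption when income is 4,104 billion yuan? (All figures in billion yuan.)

C = 2668.32

MPS = ΔS/ΔY = (307.14 − (-151.08))/(1417 − 326) = 458.22/1091 = 0.42
MPC = 1 − MPS = 0.58
Autonomous saving = -151.08 − 0.42(326) = -288, so a = 288
C = 288 + 0.58(4104) = 288 + 2380.32 = 2668.32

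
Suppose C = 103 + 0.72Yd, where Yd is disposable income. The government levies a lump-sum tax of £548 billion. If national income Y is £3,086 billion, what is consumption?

Yd = Y − T = 3086 − 548 = 2538
C = 103 + 0.72(2538) = 103 + 1827.36 = 1930.36

C = 1930.36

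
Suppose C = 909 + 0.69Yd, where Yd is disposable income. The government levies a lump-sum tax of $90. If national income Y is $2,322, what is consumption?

Yd = Y − T = 2322 − 90 = 2232
C = 909 + 0.69(2232) = 909 + 1540.08 = 2449.08

C = 2449.08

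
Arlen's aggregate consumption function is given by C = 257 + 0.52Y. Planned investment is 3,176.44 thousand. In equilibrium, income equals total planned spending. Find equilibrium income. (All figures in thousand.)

Y = C + I = 257 + 0.52Y + 3176.44
Y − 0.52Y = 3433.44
0.48Y = 3433.44, so Y = 3433.44/0.48 = 7153

Y = 7153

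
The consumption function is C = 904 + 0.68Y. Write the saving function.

S = Y − C = Y − (904 + 0.68Y) = -904 + (1 − 0.68)Y

S = -904 + 0.32Y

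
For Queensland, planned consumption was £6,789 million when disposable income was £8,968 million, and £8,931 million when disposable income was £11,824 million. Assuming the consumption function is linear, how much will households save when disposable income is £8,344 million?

S = 2023

MPC = (8931 − 6789)/(11824 − 8968) = 2142/2856 = 0.75
a = 6789 − 0.75(8968) = 6789 − 6726 = 63
C = 63 + 0.75(8344) = 6321
S = 8344 − 6321 = 2023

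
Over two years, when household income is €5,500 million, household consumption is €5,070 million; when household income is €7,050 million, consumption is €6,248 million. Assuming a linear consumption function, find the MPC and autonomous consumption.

MPC = 0.76; a = 890

MPC = ΔC/ΔY = (6248 − 5070)/(7050 − 5500) = 1178/1550 = 0.76
a = C − MPC·Y = 5070 − 0.76(5500) = 5070 − 4180 = 890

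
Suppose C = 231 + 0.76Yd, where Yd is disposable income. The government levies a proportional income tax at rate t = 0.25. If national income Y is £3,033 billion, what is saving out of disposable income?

Yd = (1 − 0.25)(3033) = 0.75(3033) = 2274.75
C = 231 + 0.76(2274.75) = 231 + 1728.81 = 1959.81
S = Yd − C = 2274.75 − 1959.81 = 314.94

S = 314.94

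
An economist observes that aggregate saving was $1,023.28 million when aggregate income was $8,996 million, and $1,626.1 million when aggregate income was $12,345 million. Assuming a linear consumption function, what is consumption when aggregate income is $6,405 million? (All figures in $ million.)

C = 5848.1

MPS = ΔS/ΔY = (1626.1 − 1023.28)/(12345 − 8996) = 602.82/3349 = 0.18
MPC = 1 − MPS = 0.82
Autonomous saving = 1023.28 − 0.18(8996) = -596, so a = 596
C = 596 + 0.82(6405) = 596 + 5252.1 = 5848.1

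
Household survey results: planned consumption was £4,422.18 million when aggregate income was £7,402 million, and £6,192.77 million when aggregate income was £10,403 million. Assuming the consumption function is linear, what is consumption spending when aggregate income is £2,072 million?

C = 1277.48

MPC = (6192.77 − 4422.18)/(10403 − 7402) = 1770.59/3001 = 0.59
a = 4422.18 − 0.59(7402) = 4422.18 − 4367.18 = 55
C = 55 + 0.59(2072) = 55 + 1222.48 = 1277.48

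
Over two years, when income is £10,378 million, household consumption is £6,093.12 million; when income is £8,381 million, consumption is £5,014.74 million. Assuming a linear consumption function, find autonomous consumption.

MPC = ΔC/ΔY = (6093.12 − 5014.74)/(10378 − 8381) = 1078.38/1997 = 0.54
a = C − MPC·Y = 5014.74 − 0.54(8381) = 5014.74 − 4525.74 = 489

a = 489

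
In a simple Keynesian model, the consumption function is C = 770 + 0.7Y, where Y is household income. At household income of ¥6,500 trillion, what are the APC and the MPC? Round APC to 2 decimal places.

MPC = 0.7 (the slope of the consumption function)
C = 770 + 0.7(6500) = 5320, so APC = 5320/6500 = 0.82

APC = 0.82; MPC = 0.7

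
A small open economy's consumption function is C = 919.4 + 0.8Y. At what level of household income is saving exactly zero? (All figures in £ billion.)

At break-even, C = Y: 919.4 + 0.8Y = Y
0.2Y = 919.4, so Y = 919.4/0.2 = 4597

Y = 4597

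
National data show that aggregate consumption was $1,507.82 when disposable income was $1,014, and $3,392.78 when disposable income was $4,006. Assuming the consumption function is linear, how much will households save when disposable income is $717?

S = -603.71

MPC = (3392.78 − 1507.82)/(4006 − 1014) = 1884.96/2992 = 0.63
a = 1507.82 − 0.63(1014) = 1507.82 − 638.82 = 869
C = 869 + 0.63(717) = 1320.71
S = 717 − 1320.71 = -603.71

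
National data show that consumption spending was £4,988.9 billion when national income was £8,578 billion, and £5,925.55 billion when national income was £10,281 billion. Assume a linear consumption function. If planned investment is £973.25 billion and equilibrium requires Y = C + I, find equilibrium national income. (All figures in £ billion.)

MPC = (5925.55 − 4988.9)/(10281 − 8578) = 936.65/1703 = 0.55
a = 4988.9 − 0.55(8578) = 271
Equilibrium: Y = 271 + 0.55Y + 973.25
0.45Y = 1244.25, so Y = 1244.25/0.45 = 2765

Y = 2765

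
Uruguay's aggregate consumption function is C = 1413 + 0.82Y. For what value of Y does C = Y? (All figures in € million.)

Y = 7850

At break-even, C = Y: 1413 + 0.82Y = Y
0.18Y = 1413, so Y = 1413/0.18 = 7850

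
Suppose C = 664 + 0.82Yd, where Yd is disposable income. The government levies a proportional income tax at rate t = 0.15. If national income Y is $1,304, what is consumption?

Yd = (1 − 0.15)(1304) = 0.85(1304) = 1108.4
C = 664 + 0.82(1108.4) = 664 + 908.888 = 1572.888

C = 1572.888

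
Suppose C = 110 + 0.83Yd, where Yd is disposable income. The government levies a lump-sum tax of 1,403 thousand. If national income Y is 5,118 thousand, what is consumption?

C = 3193.45

Yd = Y − T = 5118 − 1403 = 3715
C = 110 + 0.83(3715) = 110 + 3083.45 = 3193.45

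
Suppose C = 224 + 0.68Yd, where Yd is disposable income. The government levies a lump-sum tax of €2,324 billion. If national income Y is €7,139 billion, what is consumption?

Yd = Y − T = 7139 − 2324 = 4815
C = 224 + 0.68(4815) = 224 + 3274.2 = 3498.2

C = 3498.2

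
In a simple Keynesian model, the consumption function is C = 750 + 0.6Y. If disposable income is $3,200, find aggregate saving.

S = 530

C = 750 + 0.6(3200) = 750 + 1920 = 2670
S = Y − C = 3200 − 2670 = 530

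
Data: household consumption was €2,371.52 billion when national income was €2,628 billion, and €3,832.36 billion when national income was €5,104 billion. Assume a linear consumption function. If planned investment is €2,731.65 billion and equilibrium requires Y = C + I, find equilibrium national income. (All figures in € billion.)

Y = 8665

MPC = (3832.36 − 2371.52)/(5104 − 2628) = 1460.84/2476 = 0.59
a = 2371.52 − 0.59(2628) = 821
Equilibrium: Y = 821 + 0.59Y + 2731.65
0.41Y = 3552.65, so Y = 3552.65/0.41 = 8665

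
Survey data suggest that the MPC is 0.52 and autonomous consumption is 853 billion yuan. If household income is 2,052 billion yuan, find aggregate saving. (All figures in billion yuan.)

S = 131.96

C = 853 + 0.52(2052) = 853 + 1067.04 = 1920.04
S = Y − C = 2052 − 1920.04 = 131.96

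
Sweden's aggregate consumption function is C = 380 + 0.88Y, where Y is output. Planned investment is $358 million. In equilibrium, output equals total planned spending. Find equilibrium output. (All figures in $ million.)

Y = C + I = 380 + 0.88Y + 358
Y − 0.88Y = 738
0.12Y = 738, so Y = 738/0.12 = 6150

Y = 6150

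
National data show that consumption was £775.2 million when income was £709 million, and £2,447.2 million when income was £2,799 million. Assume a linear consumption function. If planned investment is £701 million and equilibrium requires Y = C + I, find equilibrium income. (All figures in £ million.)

MPC = (2447.2 − 775.2)/(2799 − 709) = 1672/2090 = 0.8
a = 775.2 − 0.8(709) = 208
Equilibrium: Y = 208 + 0.8Y + 701
0.2Y = 909, so Y = 909/0.2 = 4545

Y = 4545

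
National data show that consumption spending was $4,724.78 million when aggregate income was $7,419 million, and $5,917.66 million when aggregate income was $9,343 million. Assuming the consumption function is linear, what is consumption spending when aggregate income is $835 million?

C = 642.7

MPC = (5917.66 − 4724.78)/(9343 − 7419) = 1192.88/1924 = 0.62
a = 4724.78 − 0.62(7419) = 4724.78 − 4599.78 = 125
C = 125 + 0.62(835) = 125 + 517.7 = 642.7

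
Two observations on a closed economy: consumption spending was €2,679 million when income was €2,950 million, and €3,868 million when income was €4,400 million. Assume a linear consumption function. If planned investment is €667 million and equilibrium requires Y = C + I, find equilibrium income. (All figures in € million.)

MPC = (3868 − 2679)/(4400 − 2950) = 1189/1450 = 0.82
a = 2679 − 0.82(2950) = 260
Equilibrium: Y = 260 + 0.82Y + 667
0.18Y = 927, so Y = 927/0.18 = 5150

Y = 5150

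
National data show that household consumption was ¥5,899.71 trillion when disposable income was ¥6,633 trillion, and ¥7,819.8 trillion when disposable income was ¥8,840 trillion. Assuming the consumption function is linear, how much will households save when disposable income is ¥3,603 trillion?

MPC = (7819.8 − 5899.71)/(8840 − 6633) = 1920.09/2207 = 0.87
a = 5899.71 − 0.87(6633) = 5899.71 − 5770.71 = 129
C = 129 + 0.87(3603) = 3263.61
S = 3603 − 3263.61 = 339.39

S = 339.39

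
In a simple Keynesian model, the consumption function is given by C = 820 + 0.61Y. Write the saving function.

S = -820 + 0.39Y

S = Y − C = Y − (820 + 0.61Y) = -820 + (1 − 0.61)Y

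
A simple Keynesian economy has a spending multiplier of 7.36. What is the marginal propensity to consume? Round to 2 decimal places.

k = 1/(1 − MPC), so 1 − MPC = 1/k = 1/7.36 = 0.1359
MPC = 1 − 0.1359 = 0.86

MPC = 0.86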